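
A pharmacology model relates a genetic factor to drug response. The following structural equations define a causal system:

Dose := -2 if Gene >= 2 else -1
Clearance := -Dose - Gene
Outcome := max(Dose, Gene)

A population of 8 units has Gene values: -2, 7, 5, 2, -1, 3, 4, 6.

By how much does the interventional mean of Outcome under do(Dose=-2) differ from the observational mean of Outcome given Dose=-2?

-1.5

Under do(Dose=-2), Dose's equation is replaced by Dose=-2 for every unit. Per-unit Outcome: -2, 7, 5, 2, -1, 3, 4, 6. Mean = 3.
Conditioning on Dose=-2 selects the 6 unit(s) with Gene ∈ {7, 5, 2, 3, 4, 6}. Their Outcome values: 7, 5, 2, 3, 4, 6. Mean = 4.5.
Difference = 3 − 4.5 = -1.5.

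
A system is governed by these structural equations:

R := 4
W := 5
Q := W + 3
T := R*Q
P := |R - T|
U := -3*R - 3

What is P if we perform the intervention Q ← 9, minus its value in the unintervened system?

4

do(Q=9) replaces the equation Q := W + 3 with the constant Q = 9.
T = R*Q  [with R=4, Q=9]  = 36
P = |R - T|  [with R=4, T=36]  = 32
Without intervention: Q = W + 3  [with W=5]  = 8; T = R*Q  [with R=4, Q=8]  = 32; P = |R - T|  [with R=4, T=32]  = 28.
Change = 32 − 28 = 4.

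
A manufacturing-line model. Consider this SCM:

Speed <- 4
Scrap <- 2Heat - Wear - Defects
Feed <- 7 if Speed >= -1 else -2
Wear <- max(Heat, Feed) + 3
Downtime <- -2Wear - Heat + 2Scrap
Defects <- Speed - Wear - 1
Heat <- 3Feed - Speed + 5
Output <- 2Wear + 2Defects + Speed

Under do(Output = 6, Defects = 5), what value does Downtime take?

-44

Under do(Output = 6, Defects = 5), each intervened variable's structural equation is replaced by its fixed value.
Feed = 7 if Speed >= -1 else -2  [with Speed=4]  = 7
Heat = 3Feed - Speed + 5  [with Feed=7, Speed=4]  = 22
Wear = max(Heat, Feed) + 3  [with Heat=22, Feed=7]  = 25
Scrap = 2Heat - Wear - Defects  [with Heat=22, Wear=25, Defects=5]  = 14
Downtime = -2Wear - Heat + 2Scrap  [with Wear=25, Heat=22, Scrap=14]  = -44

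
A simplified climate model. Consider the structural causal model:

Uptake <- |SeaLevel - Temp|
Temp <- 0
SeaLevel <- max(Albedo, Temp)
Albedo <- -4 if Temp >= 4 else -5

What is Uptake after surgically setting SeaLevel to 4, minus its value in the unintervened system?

The intervention breaks the incoming arrows to SeaLevel: SeaLevel <- max(Albedo, Temp) no longer applies, and SeaLevel = 4.
Uptake = |SeaLevel - Temp|  [with SeaLevel=4, Temp=0]  = 4
Without intervention: Albedo = -4 if Temp >= 4 else -5  [with Temp=0]  = -5; SeaLevel = max(Albedo, Temp)  [with Albedo=-5, Temp=0]  = 0; Uptake = |SeaLevel - Temp|  [with SeaLevel=0, Temp=0]  = 0.
Change = 4 − 0 = 4.

4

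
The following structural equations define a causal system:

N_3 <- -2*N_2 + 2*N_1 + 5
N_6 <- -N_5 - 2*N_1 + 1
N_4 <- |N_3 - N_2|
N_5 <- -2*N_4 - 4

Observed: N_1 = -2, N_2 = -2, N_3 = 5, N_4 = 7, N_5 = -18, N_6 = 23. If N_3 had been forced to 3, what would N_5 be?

do(N_3=3) replaces the equation N_3 <- -2*N_2 + 2*N_1 + 5 with the constant N_3 = 3.
N_4 = |N_3 - N_2|  [with N_3=3, N_2=-2]  = 5
N_5 = -2*N_4 - 4  [with N_4=5]  = -14

-14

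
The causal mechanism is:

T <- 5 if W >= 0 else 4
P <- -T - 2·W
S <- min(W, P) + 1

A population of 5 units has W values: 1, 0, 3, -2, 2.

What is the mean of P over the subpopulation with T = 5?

-8

Conditioning on T=5 selects the 4 unit(s) with W ∈ {1, 0, 3, 2}. Their P values: -7, -5, -11, -9. Mean = -8.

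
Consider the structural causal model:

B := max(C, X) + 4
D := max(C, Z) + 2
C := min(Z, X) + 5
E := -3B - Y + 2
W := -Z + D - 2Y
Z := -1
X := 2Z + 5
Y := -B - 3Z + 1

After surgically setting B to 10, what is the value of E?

-22

The intervention breaks the incoming arrows to B: B := max(C, X) + 4 no longer applies, and B = 10.
Y = -B - 3Z + 1  [with B=10, Z=-1]  = -6
E = -3B - Y + 2  [with B=10, Y=-6]  = -22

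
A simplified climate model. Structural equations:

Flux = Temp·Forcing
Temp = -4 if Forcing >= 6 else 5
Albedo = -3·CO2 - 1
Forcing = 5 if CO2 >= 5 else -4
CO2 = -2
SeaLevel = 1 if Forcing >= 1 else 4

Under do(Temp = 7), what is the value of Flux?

-28

The intervention breaks the incoming arrows to Temp: Temp = -4 if Forcing >= 6 else 5 no longer applies, and Temp = 7.
Forcing = 5 if CO2 >= 5 else -4  [with CO2=-2]  = -4
Flux = Temp·Forcing  [with Temp=7, Forcing=-4]  = -28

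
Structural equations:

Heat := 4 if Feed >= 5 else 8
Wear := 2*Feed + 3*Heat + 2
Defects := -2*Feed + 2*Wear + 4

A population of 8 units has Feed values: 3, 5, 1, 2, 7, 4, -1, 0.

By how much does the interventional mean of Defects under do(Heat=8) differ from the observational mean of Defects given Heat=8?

2.25

Under do(Heat=8), Heat's equation is replaced by Heat=8 for every unit. Per-unit Defects: 62, 66, 58, 60, 70, 64, 54, 56. Mean = 61.25.
E[Defects|Heat=8] averages over only the 6 units with Heat=8 (Feed = 3, 1, 2, 4, -1, 0): Defects = 62, 58, 60, 64, 54, 56, mean 59.
Difference = 61.25 − 59 = 2.25.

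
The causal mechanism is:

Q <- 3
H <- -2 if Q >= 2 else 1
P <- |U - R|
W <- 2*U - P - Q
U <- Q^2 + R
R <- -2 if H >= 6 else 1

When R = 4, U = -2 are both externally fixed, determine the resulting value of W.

Setting R = 4, U = -2 by intervention discards those variables' equations.
P = |U - R|  [with U=-2, R=4]  = 6
W = 2*U - P - Q  [with U=-2, P=6, Q=3]  = -13

-13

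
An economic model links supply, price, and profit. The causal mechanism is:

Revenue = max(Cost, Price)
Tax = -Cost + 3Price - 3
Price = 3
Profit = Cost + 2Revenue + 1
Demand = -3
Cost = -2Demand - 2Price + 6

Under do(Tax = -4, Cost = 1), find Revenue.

3

Under do(Tax = -4, Cost = 1), each intervened variable's structural equation is replaced by its fixed value.
Revenue = max(Cost, Price)  [with Cost=1, Price=3]  = 3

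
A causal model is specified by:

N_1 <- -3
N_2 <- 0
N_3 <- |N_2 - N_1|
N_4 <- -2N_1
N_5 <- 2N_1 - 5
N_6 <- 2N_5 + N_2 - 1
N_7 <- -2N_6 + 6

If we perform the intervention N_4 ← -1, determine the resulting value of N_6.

-23

Under do(N_4=-1), the mechanism N_4 <- -2N_1 is discarded; N_4 is fixed at -1.
Since N_6 is not a descendant of the intervened variable, it is unaffected.
N_5 = 2N_1 - 5  [with N_1=-3]  = -11
N_6 = 2N_5 + N_2 - 1  [with N_5=-11, N_2=0]  = -23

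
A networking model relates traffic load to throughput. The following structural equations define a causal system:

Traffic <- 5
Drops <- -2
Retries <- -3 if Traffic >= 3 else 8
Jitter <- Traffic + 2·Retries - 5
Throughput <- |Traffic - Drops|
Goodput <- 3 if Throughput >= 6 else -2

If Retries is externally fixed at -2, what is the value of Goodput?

3

The intervention breaks the incoming arrows to Retries: Retries <- -3 if Traffic >= 3 else 8 no longer applies, and Retries = -2.
No directed path runs from Retries to Goodput, so Goodput keeps its natural value.
Throughput = |Traffic - Drops|  [with Traffic=5, Drops=-2]  = 7
Goodput = 3 if Throughput >= 6 else -2  [with Throughput=7]  = 3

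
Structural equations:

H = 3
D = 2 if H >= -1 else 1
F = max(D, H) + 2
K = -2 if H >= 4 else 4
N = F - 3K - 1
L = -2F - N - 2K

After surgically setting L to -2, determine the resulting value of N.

-8

do(L=-2) replaces the equation L = -2F - N - 2K with the constant L = -2.
Since N is not a descendant of the intervened variable, it is unaffected.
D = 2 if H >= -1 else 1  [with H=3]  = 2
F = max(D, H) + 2  [with D=2, H=3]  = 5
K = -2 if H >= 4 else 4  [with H=3]  = 4
N = F - 3K - 1  [with F=5, K=4]  = -8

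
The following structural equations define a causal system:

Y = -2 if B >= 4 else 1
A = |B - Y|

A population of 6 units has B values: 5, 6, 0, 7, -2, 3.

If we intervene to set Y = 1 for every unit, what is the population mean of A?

do(Y=1) breaks Y's dependence on B. With Y=1 fixed, A across the units is 4, 5, 1, 6, 3, 2, mean 3.5.

3.5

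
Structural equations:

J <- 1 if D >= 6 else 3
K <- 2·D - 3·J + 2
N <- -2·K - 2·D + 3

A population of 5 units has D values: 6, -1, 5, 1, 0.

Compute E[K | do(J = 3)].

The intervention sets J=3 in all 5 units regardless of D. Recomputing K per unit gives 5, -9, 3, -5, -7; average -2.6.

-2.6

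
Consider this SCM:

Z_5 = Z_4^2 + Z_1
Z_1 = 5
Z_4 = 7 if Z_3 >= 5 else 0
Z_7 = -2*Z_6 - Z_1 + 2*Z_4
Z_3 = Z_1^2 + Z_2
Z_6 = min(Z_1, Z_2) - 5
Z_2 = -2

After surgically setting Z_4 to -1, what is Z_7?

The intervention breaks the incoming arrows to Z_4: Z_4 = 7 if Z_3 >= 5 else 0 no longer applies, and Z_4 = -1.
Z_6 = min(Z_1, Z_2) - 5  [with Z_1=5, Z_2=-2]  = -7
Z_7 = -2*Z_6 - Z_1 + 2*Z_4  [with Z_6=-7, Z_1=5, Z_4=-1]  = 7

7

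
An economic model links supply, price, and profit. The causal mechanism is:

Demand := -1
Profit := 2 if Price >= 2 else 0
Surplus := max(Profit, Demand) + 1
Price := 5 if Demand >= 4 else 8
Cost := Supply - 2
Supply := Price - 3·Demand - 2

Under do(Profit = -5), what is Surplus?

0

The intervention breaks the incoming arrows to Profit: Profit := 2 if Price >= 2 else 0 no longer applies, and Profit = -5.
Surplus = max(Profit, Demand) + 1  [with Profit=-5, Demand=-1]  = 0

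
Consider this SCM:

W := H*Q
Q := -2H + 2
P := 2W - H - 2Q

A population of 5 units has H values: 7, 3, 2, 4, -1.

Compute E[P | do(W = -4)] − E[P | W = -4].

7.5

Under do(W=-4), W's equation is replaced by W=-4 for every unit. Per-unit P: 9, -3, -6, 0, -15. Mean = -3.
Conditioning on W=-4 selects the 2 unit(s) with H ∈ {2, -1}. Their P values: -6, -15. Mean = -10.5.
Difference = -3 − (-10.5) = 7.5.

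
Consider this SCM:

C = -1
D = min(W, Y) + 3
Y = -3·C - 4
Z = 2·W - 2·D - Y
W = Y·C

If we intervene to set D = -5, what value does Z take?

Intervening sets D = -5 and removes its equation (D = min(W, Y) + 3).
Y = -3·C - 4  [with C=-1]  = -1
W = Y·C  [with Y=-1, C=-1]  = 1
Z = 2·W - 2·D - Y  [with W=1, D=-5, Y=-1]  = 13

13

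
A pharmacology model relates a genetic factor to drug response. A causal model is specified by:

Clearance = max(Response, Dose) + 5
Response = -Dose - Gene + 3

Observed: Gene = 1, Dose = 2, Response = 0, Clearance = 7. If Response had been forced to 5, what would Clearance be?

10

The intervention breaks the incoming arrows to Response: Response = -Dose - Gene + 3 no longer applies, and Response = 5.
Clearance = max(Response, Dose) + 5  [with Response=5, Dose=2]  = 10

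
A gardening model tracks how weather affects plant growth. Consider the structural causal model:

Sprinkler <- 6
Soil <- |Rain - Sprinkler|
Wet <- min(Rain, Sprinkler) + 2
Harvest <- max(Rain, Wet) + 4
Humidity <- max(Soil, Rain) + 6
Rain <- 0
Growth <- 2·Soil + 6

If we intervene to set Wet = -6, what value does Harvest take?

4

The intervention breaks the incoming arrows to Wet: Wet <- min(Rain, Sprinkler) + 2 no longer applies, and Wet = -6.
Harvest = max(Rain, Wet) + 4  [with Rain=0, Wet=-6]  = 4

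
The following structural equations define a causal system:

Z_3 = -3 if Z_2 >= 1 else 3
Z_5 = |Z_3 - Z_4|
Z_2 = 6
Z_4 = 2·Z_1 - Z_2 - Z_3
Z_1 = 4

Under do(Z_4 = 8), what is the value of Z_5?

Intervening sets Z_4 = 8 and removes its equation (Z_4 = 2·Z_1 - Z_2 - Z_3).
Z_3 = -3 if Z_2 >= 1 else 3  [with Z_2=6]  = -3
Z_5 = |Z_3 - Z_4|  [with Z_3=-3, Z_4=8]  = 11

11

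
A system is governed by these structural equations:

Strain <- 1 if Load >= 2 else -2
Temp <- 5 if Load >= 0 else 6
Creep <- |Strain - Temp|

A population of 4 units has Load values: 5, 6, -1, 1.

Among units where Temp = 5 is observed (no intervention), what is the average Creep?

E[Creep|Temp=5] averages over only the 3 units with Temp=5 (Load = 5, 6, 1): Creep = 4, 4, 7, mean 5.

5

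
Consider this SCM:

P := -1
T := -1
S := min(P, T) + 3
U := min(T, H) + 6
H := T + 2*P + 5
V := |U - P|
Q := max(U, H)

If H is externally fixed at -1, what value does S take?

2

Under do(H=-1), the mechanism H := T + 2*P + 5 is discarded; H is fixed at -1.
Since S is not a descendant of the intervened variable, it is unaffected.
S = min(P, T) + 3  [with P=-1, T=-1]  = 2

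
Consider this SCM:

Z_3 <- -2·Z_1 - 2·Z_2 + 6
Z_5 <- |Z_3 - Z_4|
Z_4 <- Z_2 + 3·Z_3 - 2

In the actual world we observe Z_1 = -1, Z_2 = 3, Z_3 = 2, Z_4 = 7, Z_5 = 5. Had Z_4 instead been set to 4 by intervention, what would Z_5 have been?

Intervening sets Z_4 = 4 and removes its equation (Z_4 <- Z_2 + 3·Z_3 - 2).
Z_3 = -2·Z_1 - 2·Z_2 + 6  [with Z_1=-1, Z_2=3]  = 2
Z_5 = |Z_3 - Z_4|  [with Z_3=2, Z_4=4]  = 2

2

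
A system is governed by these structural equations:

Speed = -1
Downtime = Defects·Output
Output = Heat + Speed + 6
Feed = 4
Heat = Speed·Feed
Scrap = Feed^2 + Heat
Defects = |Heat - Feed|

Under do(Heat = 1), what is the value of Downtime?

18

The intervention breaks the incoming arrows to Heat: Heat = Speed·Feed no longer applies, and Heat = 1.
Defects = |Heat - Feed|  [with Heat=1, Feed=4]  = 3
Output = Heat + Speed + 6  [with Heat=1, Speed=-1]  = 6
Downtime = Defects·Output  [with Defects=3, Output=6]  = 18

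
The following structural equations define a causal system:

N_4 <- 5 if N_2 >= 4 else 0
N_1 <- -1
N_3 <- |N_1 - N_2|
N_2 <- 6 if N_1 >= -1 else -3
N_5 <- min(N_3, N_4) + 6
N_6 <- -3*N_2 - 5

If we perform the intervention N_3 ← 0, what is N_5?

6

do(N_3=0) replaces the equation N_3 <- |N_1 - N_2| with the constant N_3 = 0.
N_2 = 6 if N_1 >= -1 else -3  [with N_1=-1]  = 6
N_4 = 5 if N_2 >= 4 else 0  [with N_2=6]  = 5
N_5 = min(N_3, N_4) + 6  [with N_3=0, N_4=5]  = 6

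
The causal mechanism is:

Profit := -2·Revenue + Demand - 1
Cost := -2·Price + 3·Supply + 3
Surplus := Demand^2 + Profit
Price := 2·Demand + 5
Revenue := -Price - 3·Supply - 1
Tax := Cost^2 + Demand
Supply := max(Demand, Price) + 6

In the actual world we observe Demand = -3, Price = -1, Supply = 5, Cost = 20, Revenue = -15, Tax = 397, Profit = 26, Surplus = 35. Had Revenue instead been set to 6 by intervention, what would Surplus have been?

-7

do(Revenue=6) replaces the equation Revenue := -Price - 3·Supply - 1 with the constant Revenue = 6.
Profit = -2·Revenue + Demand - 1  [with Revenue=6, Demand=-3]  = -16
Surplus = Demand^2 + Profit  [with Demand=-3, Profit=-16]  = -7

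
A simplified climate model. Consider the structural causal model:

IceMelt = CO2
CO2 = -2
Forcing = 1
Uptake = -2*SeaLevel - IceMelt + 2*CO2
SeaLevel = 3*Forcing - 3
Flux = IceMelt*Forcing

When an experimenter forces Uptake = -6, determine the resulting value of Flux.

do(Uptake=-6) replaces the equation Uptake = -2*SeaLevel - IceMelt + 2*CO2 with the constant Uptake = -6.
Since Flux is not a descendant of the intervened variable, it is unaffected.
IceMelt = CO2  [with CO2=-2]  = -2
Flux = IceMelt*Forcing  [with IceMelt=-2, Forcing=1]  = -2

-2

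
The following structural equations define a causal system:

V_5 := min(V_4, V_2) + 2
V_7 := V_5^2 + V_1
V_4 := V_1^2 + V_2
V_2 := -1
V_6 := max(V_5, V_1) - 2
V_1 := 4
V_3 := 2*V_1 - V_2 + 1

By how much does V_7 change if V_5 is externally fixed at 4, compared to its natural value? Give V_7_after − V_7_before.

Under do(V_5=4), the mechanism V_5 := min(V_4, V_2) + 2 is discarded; V_5 is fixed at 4.
V_7 = V_5^2 + V_1  [with V_5=4, V_1=4]  = 20
Without intervention: V_4 = V_1^2 + V_2  [with V_1=4, V_2=-1]  = 15; V_5 = min(V_4, V_2) + 2  [with V_4=15, V_2=-1]  = 1; V_7 = V_5^2 + V_1  [with V_5=1, V_1=4]  = 5.
Change = 20 − 5 = 15.

15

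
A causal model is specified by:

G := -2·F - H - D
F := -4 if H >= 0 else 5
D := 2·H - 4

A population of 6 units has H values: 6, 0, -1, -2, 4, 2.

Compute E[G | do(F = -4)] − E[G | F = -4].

The intervention sets F=-4 in all 6 units regardless of H. Recomputing G per unit gives -6, 12, 15, 18, 0, 6; average 7.5.
E[G|F=-4] averages over only the 4 units with F=-4 (H = 6, 0, 4, 2): G = -6, 12, 0, 6, mean 3.
Difference = 7.5 − 3 = 4.5.

4.5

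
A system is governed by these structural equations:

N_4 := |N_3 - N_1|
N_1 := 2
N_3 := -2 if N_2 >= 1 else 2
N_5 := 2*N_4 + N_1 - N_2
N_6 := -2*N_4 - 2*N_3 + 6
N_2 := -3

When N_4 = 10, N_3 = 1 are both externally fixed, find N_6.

-16

The joint intervention fixes N_4 = 10, N_3 = 1, removing each variable's own equation.
N_6 = -2*N_4 - 2*N_3 + 6  [with N_4=10, N_3=1]  = -16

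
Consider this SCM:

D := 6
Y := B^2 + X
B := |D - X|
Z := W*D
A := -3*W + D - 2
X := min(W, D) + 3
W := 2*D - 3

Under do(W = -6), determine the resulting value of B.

do(W=-6) replaces the equation W := 2*D - 3 with the constant W = -6.
X = min(W, D) + 3  [with W=-6, D=6]  = -3
B = |D - X|  [with D=6, X=-3]  = 9

9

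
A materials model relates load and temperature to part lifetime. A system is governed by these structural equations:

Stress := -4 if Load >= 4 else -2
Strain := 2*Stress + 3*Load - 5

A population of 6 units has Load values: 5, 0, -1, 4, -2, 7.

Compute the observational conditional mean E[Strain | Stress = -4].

3

Observing Stress=-4 restricts to units where Stress's equation naturally yields -4: Load ∈ {5, 4, 7}. In that subpopulation Strain = 2, -1, 8, mean 3.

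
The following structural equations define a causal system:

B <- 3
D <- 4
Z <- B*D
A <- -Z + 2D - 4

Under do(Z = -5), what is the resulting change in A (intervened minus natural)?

The intervention breaks the incoming arrows to Z: Z <- B*D no longer applies, and Z = -5.
A = -Z + 2D - 4  [with Z=-5, D=4]  = 9
Without intervention: Z = B*D  [with B=3, D=4]  = 12; A = -Z + 2D - 4  [with Z=12, D=4]  = -8.
Change = 9 − (-8) = 17.

17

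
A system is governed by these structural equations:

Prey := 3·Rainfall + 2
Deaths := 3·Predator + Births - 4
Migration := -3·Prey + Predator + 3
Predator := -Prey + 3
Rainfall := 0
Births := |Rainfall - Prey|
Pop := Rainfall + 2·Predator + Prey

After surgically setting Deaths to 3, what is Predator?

do(Deaths=3) replaces the equation Deaths := 3·Predator + Births - 4 with the constant Deaths = 3.
Predator is not downstream of the intervention, so its value is determined by the original equations.
Prey = 3·Rainfall + 2  [with Rainfall=0]  = 2
Predator = -Prey + 3  [with Prey=2]  = 1

1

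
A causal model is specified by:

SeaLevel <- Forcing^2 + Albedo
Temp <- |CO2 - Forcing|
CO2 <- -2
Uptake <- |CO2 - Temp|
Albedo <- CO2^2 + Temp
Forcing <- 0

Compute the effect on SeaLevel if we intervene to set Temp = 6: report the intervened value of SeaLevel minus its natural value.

do(Temp=6) replaces the equation Temp <- |CO2 - Forcing| with the constant Temp = 6.
Albedo = CO2^2 + Temp  [with CO2=-2, Temp=6]  = 10
SeaLevel = Forcing^2 + Albedo  [with Forcing=0, Albedo=10]  = 10
Without intervention: Temp = |CO2 - Forcing|  [with CO2=-2, Forcing=0]  = 2; Albedo = CO2^2 + Temp  [with CO2=-2, Temp=2]  = 6; SeaLevel = Forcing^2 + Albedo  [with Forcing=0, Albedo=6]  = 6.
Change = 10 − 6 = 4.

4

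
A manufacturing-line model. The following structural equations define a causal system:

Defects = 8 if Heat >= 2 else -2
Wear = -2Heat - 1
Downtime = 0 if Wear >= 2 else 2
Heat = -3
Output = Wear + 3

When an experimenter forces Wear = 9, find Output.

Under do(Wear=9), the mechanism Wear = -2Heat - 1 is discarded; Wear is fixed at 9.
Output = Wear + 3  [with Wear=9]  = 12

12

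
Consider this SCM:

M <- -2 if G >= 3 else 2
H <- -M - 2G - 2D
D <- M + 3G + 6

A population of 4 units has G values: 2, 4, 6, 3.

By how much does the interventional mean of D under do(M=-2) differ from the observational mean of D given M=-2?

-1.75

Every unit gets M=-2 under the intervention. D values become 10, 16, 22, 13; E[D|do(M=-2)] = 15.25.
Conditioning on M=-2 selects the 3 unit(s) with G ∈ {4, 6, 3}. Their D values: 16, 22, 13. Mean = 17.
Difference = 15.25 − 17 = -1.75.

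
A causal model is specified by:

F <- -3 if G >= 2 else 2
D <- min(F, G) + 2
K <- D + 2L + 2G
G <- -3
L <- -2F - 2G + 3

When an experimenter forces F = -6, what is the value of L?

Under do(F=-6), the mechanism F <- -3 if G >= 2 else 2 is discarded; F is fixed at -6.
L = -2F - 2G + 3  [with F=-6, G=-3]  = 21

21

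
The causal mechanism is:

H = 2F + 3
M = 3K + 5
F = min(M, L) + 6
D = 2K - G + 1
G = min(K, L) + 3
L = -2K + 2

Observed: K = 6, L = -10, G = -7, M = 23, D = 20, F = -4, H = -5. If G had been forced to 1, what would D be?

12

do(G=1) replaces the equation G = min(K, L) + 3 with the constant G = 1.
D = 2K - G + 1  [with K=6, G=1]  = 12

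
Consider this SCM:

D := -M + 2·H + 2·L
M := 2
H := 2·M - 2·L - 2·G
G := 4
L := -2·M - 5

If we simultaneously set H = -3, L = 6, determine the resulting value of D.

4

The joint intervention fixes H = -3, L = 6, removing each variable's own equation.
D = -M + 2·H + 2·L  [with M=2, H=-3, L=6]  = 4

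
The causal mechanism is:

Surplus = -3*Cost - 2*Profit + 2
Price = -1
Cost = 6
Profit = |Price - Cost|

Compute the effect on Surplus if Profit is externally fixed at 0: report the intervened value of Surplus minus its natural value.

The intervention breaks the incoming arrows to Profit: Profit = |Price - Cost| no longer applies, and Profit = 0.
Surplus = -3*Cost - 2*Profit + 2  [with Cost=6, Profit=0]  = -16
Without intervention: Profit = |Price - Cost|  [with Price=-1, Cost=6]  = 7; Surplus = -3*Cost - 2*Profit + 2  [with Cost=6, Profit=7]  = -30.
Change = -16 − (-30) = 14.

14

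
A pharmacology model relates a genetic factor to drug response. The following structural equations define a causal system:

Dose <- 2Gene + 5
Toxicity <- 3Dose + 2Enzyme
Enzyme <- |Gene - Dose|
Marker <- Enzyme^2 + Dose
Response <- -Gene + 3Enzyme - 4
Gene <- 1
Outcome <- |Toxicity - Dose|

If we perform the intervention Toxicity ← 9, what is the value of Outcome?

Intervening sets Toxicity = 9 and removes its equation (Toxicity <- 3Dose + 2Enzyme).
Dose = 2Gene + 5  [with Gene=1]  = 7
Outcome = |Toxicity - Dose|  [with Toxicity=9, Dose=7]  = 2

2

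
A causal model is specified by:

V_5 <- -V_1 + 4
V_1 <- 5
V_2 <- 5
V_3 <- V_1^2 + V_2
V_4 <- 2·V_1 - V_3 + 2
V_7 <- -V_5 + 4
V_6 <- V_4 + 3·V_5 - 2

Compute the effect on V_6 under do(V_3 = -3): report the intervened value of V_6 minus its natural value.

33

The intervention breaks the incoming arrows to V_3: V_3 <- V_1^2 + V_2 no longer applies, and V_3 = -3.
V_4 = 2·V_1 - V_3 + 2  [with V_1=5, V_3=-3]  = 15
V_5 = -V_1 + 4  [with V_1=5]  = -1
V_6 = V_4 + 3·V_5 - 2  [with V_4=15, V_5=-1]  = 10
Without intervention: V_3 = V_1^2 + V_2  [with V_1=5, V_2=5]  = 30; V_4 = 2·V_1 - V_3 + 2  [with V_1=5, V_3=30]  = -18; V_5 = -V_1 + 4  [with V_1=5]  = -1; V_6 = V_4 + 3·V_5 - 2  [with V_4=-18, V_5=-1]  = -23.
Change = 10 − (-23) = 33.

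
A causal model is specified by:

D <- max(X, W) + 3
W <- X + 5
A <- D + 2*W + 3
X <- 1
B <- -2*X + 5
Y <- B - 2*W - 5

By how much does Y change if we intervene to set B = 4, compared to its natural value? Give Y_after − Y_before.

Under do(B=4), the mechanism B <- -2*X + 5 is discarded; B is fixed at 4.
W = X + 5  [with X=1]  = 6
Y = B - 2*W - 5  [with B=4, W=6]  = -13
Without intervention: B = -2*X + 5  [with X=1]  = 3; W = X + 5  [with X=1]  = 6; Y = B - 2*W - 5  [with B=3, W=6]  = -14.
Change = -13 − (-14) = 1.

1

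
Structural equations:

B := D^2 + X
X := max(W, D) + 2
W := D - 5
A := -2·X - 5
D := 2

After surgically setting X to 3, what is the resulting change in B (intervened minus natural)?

-1

The intervention breaks the incoming arrows to X: X := max(W, D) + 2 no longer applies, and X = 3.
B = D^2 + X  [with D=2, X=3]  = 7
Without intervention: W = D - 5  [with D=2]  = -3; X = max(W, D) + 2  [with W=-3, D=2]  = 4; B = D^2 + X  [with D=2, X=4]  = 8.
Change = 7 − 8 = -1.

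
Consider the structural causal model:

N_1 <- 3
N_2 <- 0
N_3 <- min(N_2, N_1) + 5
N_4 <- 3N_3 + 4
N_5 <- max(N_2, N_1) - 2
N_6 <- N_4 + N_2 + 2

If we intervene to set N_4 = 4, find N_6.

Under do(N_4=4), the mechanism N_4 <- 3N_3 + 4 is discarded; N_4 is fixed at 4.
N_6 = N_4 + N_2 + 2  [with N_4=4, N_2=0]  = 6

6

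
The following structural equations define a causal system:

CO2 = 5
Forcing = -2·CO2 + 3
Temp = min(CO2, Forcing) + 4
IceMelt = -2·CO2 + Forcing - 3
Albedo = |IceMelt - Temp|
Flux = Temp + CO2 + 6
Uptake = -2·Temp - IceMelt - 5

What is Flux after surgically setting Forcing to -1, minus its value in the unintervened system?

6

Under do(Forcing=-1), the mechanism Forcing = -2·CO2 + 3 is discarded; Forcing is fixed at -1.
Temp = min(CO2, Forcing) + 4  [with CO2=5, Forcing=-1]  = 3
Flux = Temp + CO2 + 6  [with Temp=3, CO2=5]  = 14
Without intervention: Forcing = -2·CO2 + 3  [with CO2=5]  = -7; Temp = min(CO2, Forcing) + 4  [with CO2=5, Forcing=-7]  = -3; Flux = Temp + CO2 + 6  [with Temp=-3, CO2=5]  = 8.
Change = 14 − 8 = 6.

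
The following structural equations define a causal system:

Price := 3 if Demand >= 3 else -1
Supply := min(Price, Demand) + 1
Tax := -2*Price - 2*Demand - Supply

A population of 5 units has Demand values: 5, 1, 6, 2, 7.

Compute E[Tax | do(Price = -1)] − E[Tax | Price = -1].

-5.4

do(Price=-1) breaks Price's dependence on Demand. With Price=-1 fixed, Tax across the units is -8, 0, -10, -2, -12, mean -6.4.
Conditioning on Price=-1 selects the 2 unit(s) with Demand ∈ {1, 2}. Their Tax values: 0, -2. Mean = -1.
Difference = -6.4 − (-1) = -5.4.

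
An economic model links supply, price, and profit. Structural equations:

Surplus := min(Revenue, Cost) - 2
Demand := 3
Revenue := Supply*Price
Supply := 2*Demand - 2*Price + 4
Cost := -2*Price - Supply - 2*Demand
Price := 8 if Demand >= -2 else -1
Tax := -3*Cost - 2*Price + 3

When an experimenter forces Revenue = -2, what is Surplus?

Under do(Revenue=-2), the mechanism Revenue := Supply*Price is discarded; Revenue is fixed at -2.
Price = 8 if Demand >= -2 else -1  [with Demand=3]  = 8
Supply = 2*Demand - 2*Price + 4  [with Demand=3, Price=8]  = -6
Cost = -2*Price - Supply - 2*Demand  [with Price=8, Supply=-6, Demand=3]  = -16
Surplus = min(Revenue, Cost) - 2  [with Revenue=-2, Cost=-16]  = -18

-18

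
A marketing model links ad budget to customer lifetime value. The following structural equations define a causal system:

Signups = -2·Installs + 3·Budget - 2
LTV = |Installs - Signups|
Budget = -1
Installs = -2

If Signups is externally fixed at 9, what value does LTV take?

11

The intervention breaks the incoming arrows to Signups: Signups = -2·Installs + 3·Budget - 2 no longer applies, and Signups = 9.
LTV = |Installs - Signups|  [with Installs=-2, Signups=9]  = 11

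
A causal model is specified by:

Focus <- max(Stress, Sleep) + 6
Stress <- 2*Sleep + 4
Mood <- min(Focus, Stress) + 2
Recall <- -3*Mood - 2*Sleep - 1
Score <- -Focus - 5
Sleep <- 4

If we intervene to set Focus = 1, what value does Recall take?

The intervention breaks the incoming arrows to Focus: Focus <- max(Stress, Sleep) + 6 no longer applies, and Focus = 1.
Stress = 2*Sleep + 4  [with Sleep=4]  = 12
Mood = min(Focus, Stress) + 2  [with Focus=1, Stress=12]  = 3
Recall = -3*Mood - 2*Sleep - 1  [with Mood=3, Sleep=4]  = -18

-18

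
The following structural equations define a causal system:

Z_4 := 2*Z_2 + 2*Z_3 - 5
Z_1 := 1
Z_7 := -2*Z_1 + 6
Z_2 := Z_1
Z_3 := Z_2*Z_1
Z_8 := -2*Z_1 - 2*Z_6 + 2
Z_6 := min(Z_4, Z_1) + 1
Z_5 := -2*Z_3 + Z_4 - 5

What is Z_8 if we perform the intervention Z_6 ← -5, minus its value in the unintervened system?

Intervening sets Z_6 = -5 and removes its equation (Z_6 := min(Z_4, Z_1) + 1).
Z_8 = -2*Z_1 - 2*Z_6 + 2  [with Z_1=1, Z_6=-5]  = 10
Without intervention: Z_2 = Z_1  [with Z_1=1]  = 1; Z_3 = Z_2*Z_1  [with Z_2=1, Z_1=1]  = 1; Z_4 = 2*Z_2 + 2*Z_3 - 5  [with Z_2=1, Z_3=1]  = -1; Z_6 = min(Z_4, Z_1) + 1  [with Z_4=-1, Z_1=1]  = 0; Z_8 = -2*Z_1 - 2*Z_6 + 2  [with Z_1=1, Z_6=0]  = 0.
Change = 10 − 0 = 10.

10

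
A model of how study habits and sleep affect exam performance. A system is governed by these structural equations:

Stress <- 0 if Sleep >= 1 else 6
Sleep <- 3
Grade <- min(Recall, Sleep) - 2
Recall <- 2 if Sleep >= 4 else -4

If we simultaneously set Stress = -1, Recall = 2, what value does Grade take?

0

Setting Stress = -1, Recall = 2 by intervention discards those variables' equations.
Grade = min(Recall, Sleep) - 2  [with Recall=2, Sleep=3]  = 0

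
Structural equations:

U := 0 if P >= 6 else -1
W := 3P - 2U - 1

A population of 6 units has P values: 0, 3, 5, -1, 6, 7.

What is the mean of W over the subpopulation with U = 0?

18.5

Observing U=0 restricts to units where U's equation naturally yields 0: P ∈ {6, 7}. In that subpopulation W = 17, 20, mean 18.5.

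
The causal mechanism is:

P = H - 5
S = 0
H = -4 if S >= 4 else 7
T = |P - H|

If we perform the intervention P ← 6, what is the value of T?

The intervention breaks the incoming arrows to P: P = H - 5 no longer applies, and P = 6.
H = -4 if S >= 4 else 7  [with S=0]  = 7
T = |P - H|  [with P=6, H=7]  = 1

1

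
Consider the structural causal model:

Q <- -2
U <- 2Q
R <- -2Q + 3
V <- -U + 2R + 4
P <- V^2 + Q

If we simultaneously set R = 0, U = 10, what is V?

-6

The joint intervention fixes R = 0, U = 10, removing each variable's own equation.
V = -U + 2R + 4  [with U=10, R=0]  = -6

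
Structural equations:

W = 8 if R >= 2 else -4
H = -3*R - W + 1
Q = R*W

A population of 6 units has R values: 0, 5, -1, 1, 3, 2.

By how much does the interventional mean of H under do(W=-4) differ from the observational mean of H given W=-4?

The intervention sets W=-4 in all 6 units regardless of R. Recomputing H per unit gives 5, -10, 8, 2, -4, -1; average 0.
E[H|W=-4] averages over only the 3 units with W=-4 (R = 0, -1, 1): H = 5, 8, 2, mean 5.
Difference = 0 − 5 = -5.

-5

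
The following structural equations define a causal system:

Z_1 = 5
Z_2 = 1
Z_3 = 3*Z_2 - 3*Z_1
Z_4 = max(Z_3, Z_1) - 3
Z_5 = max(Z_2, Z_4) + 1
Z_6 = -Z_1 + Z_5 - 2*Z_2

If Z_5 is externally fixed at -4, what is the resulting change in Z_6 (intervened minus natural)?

The intervention breaks the incoming arrows to Z_5: Z_5 = max(Z_2, Z_4) + 1 no longer applies, and Z_5 = -4.
Z_6 = -Z_1 + Z_5 - 2*Z_2  [with Z_1=5, Z_5=-4, Z_2=1]  = -11
Without intervention: Z_3 = 3*Z_2 - 3*Z_1  [with Z_2=1, Z_1=5]  = -12; Z_4 = max(Z_3, Z_1) - 3  [with Z_3=-12, Z_1=5]  = 2; Z_5 = max(Z_2, Z_4) + 1  [with Z_2=1, Z_4=2]  = 3; Z_6 = -Z_1 + Z_5 - 2*Z_2  [with Z_1=5, Z_5=3, Z_2=1]  = -4.
Change = -11 − (-4) = -7.

-7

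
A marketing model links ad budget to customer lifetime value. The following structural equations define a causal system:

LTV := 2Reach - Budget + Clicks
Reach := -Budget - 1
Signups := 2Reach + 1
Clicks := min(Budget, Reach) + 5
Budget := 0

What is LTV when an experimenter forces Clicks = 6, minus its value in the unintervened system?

do(Clicks=6) replaces the equation Clicks := min(Budget, Reach) + 5 with the constant Clicks = 6.
Reach = -Budget - 1  [with Budget=0]  = -1
LTV = 2Reach - Budget + Clicks  [with Reach=-1, Budget=0, Clicks=6]  = 4
Without intervention: Reach = -Budget - 1  [with Budget=0]  = -1; Clicks = min(Budget, Reach) + 5  [with Budget=0, Reach=-1]  = 4; LTV = 2Reach - Budget + Clicks  [with Reach=-1, Budget=0, Clicks=4]  = 2.
Change = 4 − 2 = 2.

2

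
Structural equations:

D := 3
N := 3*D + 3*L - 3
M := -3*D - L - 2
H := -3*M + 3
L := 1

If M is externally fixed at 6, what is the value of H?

-15

The intervention breaks the incoming arrows to M: M := -3*D - L - 2 no longer applies, and M = 6.
H = -3*M + 3  [with M=6]  = -15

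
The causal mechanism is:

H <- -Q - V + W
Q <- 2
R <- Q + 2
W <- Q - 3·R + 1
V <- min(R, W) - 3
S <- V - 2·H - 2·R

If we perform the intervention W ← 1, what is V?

-2

The intervention breaks the incoming arrows to W: W <- Q - 3·R + 1 no longer applies, and W = 1.
R = Q + 2  [with Q=2]  = 4
V = min(R, W) - 3  [with R=4, W=1]  = -2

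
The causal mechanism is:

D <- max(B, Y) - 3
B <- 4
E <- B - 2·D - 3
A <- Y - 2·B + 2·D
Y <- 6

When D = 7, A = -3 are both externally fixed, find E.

Setting D = 7, A = -3 by intervention discards those variables' equations.
E = B - 2·D - 3  [with B=4, D=7]  = -13

-13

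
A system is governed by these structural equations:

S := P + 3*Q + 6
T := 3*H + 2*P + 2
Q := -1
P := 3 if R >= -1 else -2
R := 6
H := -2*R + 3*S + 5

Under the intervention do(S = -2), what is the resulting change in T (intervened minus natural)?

-72

Under do(S=-2), the mechanism S := P + 3*Q + 6 is discarded; S is fixed at -2.
P = 3 if R >= -1 else -2  [with R=6]  = 3
H = -2*R + 3*S + 5  [with R=6, S=-2]  = -13
T = 3*H + 2*P + 2  [with H=-13, P=3]  = -31
Without intervention: P = 3 if R >= -1 else -2  [with R=6]  = 3; S = P + 3*Q + 6  [with P=3, Q=-1]  = 6; H = -2*R + 3*S + 5  [with R=6, S=6]  = 11; T = 3*H + 2*P + 2  [with H=11, P=3]  = 41.
Change = -31 − 41 = -72.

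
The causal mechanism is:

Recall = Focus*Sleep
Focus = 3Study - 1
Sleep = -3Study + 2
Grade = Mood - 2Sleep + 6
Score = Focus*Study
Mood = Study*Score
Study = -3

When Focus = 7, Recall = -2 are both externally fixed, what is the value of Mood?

63

The joint intervention fixes Focus = 7, Recall = -2, removing each variable's own equation.
Score = Focus*Study  [with Focus=7, Study=-3]  = -21
Mood = Study*Score  [with Study=-3, Score=-21]  = 63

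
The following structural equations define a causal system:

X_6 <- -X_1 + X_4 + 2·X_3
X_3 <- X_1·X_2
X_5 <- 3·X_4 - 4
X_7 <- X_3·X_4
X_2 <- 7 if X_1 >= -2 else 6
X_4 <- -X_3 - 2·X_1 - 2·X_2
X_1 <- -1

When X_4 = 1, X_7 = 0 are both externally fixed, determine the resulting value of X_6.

The joint intervention fixes X_4 = 1, X_7 = 0, removing each variable's own equation.
X_2 = 7 if X_1 >= -2 else 6  [with X_1=-1]  = 7
X_3 = X_1·X_2  [with X_1=-1, X_2=7]  = -7
X_6 = -X_1 + X_4 + 2·X_3  [with X_1=-1, X_4=1, X_3=-7]  = -12

-12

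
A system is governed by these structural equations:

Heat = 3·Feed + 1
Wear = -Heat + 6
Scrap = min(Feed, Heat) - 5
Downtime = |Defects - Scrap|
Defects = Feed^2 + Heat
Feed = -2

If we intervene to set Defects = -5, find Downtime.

5

Under do(Defects=-5), the mechanism Defects = Feed^2 + Heat is discarded; Defects is fixed at -5.
Heat = 3·Feed + 1  [with Feed=-2]  = -5
Scrap = min(Feed, Heat) - 5  [with Feed=-2, Heat=-5]  = -10
Downtime = |Defects - Scrap|  [with Defects=-5, Scrap=-10]  = 5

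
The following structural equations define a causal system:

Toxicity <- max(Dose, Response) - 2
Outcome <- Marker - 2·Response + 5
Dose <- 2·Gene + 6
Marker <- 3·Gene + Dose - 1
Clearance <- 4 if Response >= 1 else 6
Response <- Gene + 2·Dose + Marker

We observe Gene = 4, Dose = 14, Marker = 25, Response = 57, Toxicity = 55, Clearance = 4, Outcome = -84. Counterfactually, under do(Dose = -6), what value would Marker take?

The intervention breaks the incoming arrows to Dose: Dose <- 2·Gene + 6 no longer applies, and Dose = -6.
Marker = 3·Gene + Dose - 1  [with Gene=4, Dose=-6]  = 5

5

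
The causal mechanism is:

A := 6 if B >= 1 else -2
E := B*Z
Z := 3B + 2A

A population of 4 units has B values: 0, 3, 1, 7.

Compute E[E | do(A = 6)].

77.25

The intervention sets A=6 in all 4 units regardless of B. Recomputing E per unit gives 0, 63, 15, 231; average 77.25.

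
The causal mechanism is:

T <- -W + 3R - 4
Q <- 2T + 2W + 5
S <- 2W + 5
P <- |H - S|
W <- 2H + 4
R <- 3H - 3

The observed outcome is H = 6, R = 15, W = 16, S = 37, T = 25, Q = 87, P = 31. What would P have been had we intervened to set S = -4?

10

The intervention breaks the incoming arrows to S: S <- 2W + 5 no longer applies, and S = -4.
P = |H - S|  [with H=6, S=-4]  = 10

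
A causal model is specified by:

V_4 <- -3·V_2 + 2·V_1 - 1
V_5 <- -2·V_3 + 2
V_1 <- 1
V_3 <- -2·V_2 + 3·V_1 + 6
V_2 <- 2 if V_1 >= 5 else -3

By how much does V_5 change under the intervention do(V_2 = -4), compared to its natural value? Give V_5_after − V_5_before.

do(V_2=-4) replaces the equation V_2 <- 2 if V_1 >= 5 else -3 with the constant V_2 = -4.
V_3 = -2·V_2 + 3·V_1 + 6  [with V_2=-4, V_1=1]  = 17
V_5 = -2·V_3 + 2  [with V_3=17]  = -32
Without intervention: V_2 = 2 if V_1 >= 5 else -3  [with V_1=1]  = -3; V_3 = -2·V_2 + 3·V_1 + 6  [with V_2=-3, V_1=1]  = 15; V_5 = -2·V_3 + 2  [with V_3=15]  = -28.
Change = -32 − (-28) = -4.

-4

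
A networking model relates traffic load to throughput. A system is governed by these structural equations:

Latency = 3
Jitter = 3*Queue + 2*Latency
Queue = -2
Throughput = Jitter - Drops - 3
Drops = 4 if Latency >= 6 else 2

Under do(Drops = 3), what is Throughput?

do(Drops=3) replaces the equation Drops = 4 if Latency >= 6 else 2 with the constant Drops = 3.
Jitter = 3*Queue + 2*Latency  [with Queue=-2, Latency=3]  = 0
Throughput = Jitter - Drops - 3  [with Jitter=0, Drops=3]  = -6

-6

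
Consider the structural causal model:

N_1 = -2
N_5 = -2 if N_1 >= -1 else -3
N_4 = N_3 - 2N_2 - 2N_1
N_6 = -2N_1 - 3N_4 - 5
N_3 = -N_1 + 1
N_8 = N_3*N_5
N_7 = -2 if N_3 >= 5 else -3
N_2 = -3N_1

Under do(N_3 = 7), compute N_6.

The intervention breaks the incoming arrows to N_3: N_3 = -N_1 + 1 no longer applies, and N_3 = 7.
N_2 = -3N_1  [with N_1=-2]  = 6
N_4 = N_3 - 2N_2 - 2N_1  [with N_3=7, N_2=6, N_1=-2]  = -1
N_6 = -2N_1 - 3N_4 - 5  [with N_1=-2, N_4=-1]  = 2

2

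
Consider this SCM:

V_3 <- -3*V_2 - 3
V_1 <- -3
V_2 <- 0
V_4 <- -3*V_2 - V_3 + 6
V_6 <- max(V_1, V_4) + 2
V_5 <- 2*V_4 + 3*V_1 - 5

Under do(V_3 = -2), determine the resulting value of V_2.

Under do(V_3=-2), the mechanism V_3 <- -3*V_2 - 3 is discarded; V_3 is fixed at -2.
Since V_2 is not a descendant of the intervened variable, it is unaffected.

0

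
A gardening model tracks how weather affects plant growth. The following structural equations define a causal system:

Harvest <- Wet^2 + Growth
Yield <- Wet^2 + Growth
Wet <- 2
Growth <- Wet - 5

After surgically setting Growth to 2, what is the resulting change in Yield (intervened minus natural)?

5

The intervention breaks the incoming arrows to Growth: Growth <- Wet - 5 no longer applies, and Growth = 2.
Yield = Wet^2 + Growth  [with Wet=2, Growth=2]  = 6
Without intervention: Growth = Wet - 5  [with Wet=2]  = -3; Yield = Wet^2 + Growth  [with Wet=2, Growth=-3]  = 1.
Change = 6 − 1 = 5.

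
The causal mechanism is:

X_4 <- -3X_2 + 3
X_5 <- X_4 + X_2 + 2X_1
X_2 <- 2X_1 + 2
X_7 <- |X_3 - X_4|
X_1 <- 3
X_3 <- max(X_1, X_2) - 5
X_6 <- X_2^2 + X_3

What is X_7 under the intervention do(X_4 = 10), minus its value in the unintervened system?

The intervention breaks the incoming arrows to X_4: X_4 <- -3X_2 + 3 no longer applies, and X_4 = 10.
X_2 = 2X_1 + 2  [with X_1=3]  = 8
X_3 = max(X_1, X_2) - 5  [with X_1=3, X_2=8]  = 3
X_7 = |X_3 - X_4|  [with X_3=3, X_4=10]  = 7
Without intervention: X_2 = 2X_1 + 2  [with X_1=3]  = 8; X_3 = max(X_1, X_2) - 5  [with X_1=3, X_2=8]  = 3; X_4 = -3X_2 + 3  [with X_2=8]  = -21; X_7 = |X_3 - X_4|  [with X_3=3, X_4=-21]  = 24.
Change = 7 − 24 = -17.

-17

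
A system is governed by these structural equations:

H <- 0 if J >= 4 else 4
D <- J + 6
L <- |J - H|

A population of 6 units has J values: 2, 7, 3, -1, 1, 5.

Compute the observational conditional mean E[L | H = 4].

2.75

Observing H=4 restricts to units where H's equation naturally yields 4: J ∈ {2, 3, -1, 1}. In that subpopulation L = 2, 1, 5, 3, mean 2.75.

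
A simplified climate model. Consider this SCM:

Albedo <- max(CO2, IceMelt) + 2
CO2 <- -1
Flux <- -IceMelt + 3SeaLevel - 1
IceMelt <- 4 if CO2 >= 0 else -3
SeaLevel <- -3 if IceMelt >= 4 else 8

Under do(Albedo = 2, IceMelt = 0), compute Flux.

23

Setting Albedo = 2, IceMelt = 0 by intervention discards those variables' equations.
SeaLevel = -3 if IceMelt >= 4 else 8  [with IceMelt=0]  = 8
Flux = -IceMelt + 3SeaLevel - 1  [with IceMelt=0, SeaLevel=8]  = 23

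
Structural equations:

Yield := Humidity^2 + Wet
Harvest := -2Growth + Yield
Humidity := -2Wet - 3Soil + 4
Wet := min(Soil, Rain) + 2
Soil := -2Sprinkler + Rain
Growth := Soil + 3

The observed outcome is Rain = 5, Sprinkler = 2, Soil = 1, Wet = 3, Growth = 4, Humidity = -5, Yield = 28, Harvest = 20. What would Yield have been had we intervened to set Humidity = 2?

Intervening sets Humidity = 2 and removes its equation (Humidity := -2Wet - 3Soil + 4).
Soil = -2Sprinkler + Rain  [with Sprinkler=2, Rain=5]  = 1
Wet = min(Soil, Rain) + 2  [with Soil=1, Rain=5]  = 3
Yield = Humidity^2 + Wet  [with Humidity=2, Wet=3]  = 7

7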